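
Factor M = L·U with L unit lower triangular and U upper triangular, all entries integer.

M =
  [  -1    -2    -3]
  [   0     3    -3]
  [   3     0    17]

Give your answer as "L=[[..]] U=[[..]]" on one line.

  R1 -= 0·R0 → [0,3,-3]
  R2 -= -3·R0 → [0,-6,8]
  R2 -= -2·R1 → [0,0,2]

L=[[1,0,0],[0,1,0],[-3,-2,1]] U=[[-1,-2,-3],[0,3,-3],[0,0,2]]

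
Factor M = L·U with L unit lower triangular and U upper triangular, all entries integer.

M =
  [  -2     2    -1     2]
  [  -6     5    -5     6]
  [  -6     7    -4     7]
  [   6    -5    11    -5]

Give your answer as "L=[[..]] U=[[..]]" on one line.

L=[[1,0,0,0],[3,1,0,0],[3,-1,1,0],[-3,-1,-2,1]] U=[[-2,2,-1,2],[0,-1,-2,0],[0,0,-3,1],[0,0,0,3]]

  row1 -= 3·row0 → [0,-1,-2,0]
  row2 -= 3·row0 → [0,1,-1,1]
  row3 -= -3·row0 → [0,1,8,1]
  row2 -= -1·row1 → [0,0,-3,1]
  row3 -= -1·row1 → [0,0,6,1]
  row3 -= -2·row2 → [0,0,0,3]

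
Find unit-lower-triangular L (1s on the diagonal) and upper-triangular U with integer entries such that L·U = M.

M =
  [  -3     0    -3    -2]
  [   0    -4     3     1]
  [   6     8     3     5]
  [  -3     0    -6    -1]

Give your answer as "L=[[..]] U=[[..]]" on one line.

  r1 -= 0·r0 → [0,-4,3,1]
  r2 -= -2·r0 → [0,8,-3,1]
  r3 -= 1·r0 → [0,0,-3,1]
  r2 -= -2·r1 → [0,0,3,3]
  r3 -= 0·r1 → [0,0,-3,1]
  r3 -= -1·r2 → [0,0,0,4]

L=[[1,0,0,0],[0,1,0,0],[-2,-2,1,0],[1,0,-1,1]] U=[[-3,0,-3,-2],[0,-4,3,1],[0,0,3,3],[0,0,0,4]]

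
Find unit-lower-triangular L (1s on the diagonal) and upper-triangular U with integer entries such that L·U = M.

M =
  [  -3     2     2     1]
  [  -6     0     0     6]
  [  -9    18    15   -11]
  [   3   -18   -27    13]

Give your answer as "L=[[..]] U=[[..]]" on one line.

L=[[1,0,0,0],[2,1,0,0],[3,-3,1,0],[-1,4,3,1]] U=[[-3,2,2,1],[0,-4,-4,4],[0,0,-3,-2],[0,0,0,4]]

  R1 -= 2·R0 → [0,-4,-4,4]
  R2 -= 3·R0 → [0,12,9,-14]
  R3 -= -1·R0 → [0,-16,-25,14]
  R2 -= -3·R1 → [0,0,-3,-2]
  R3 -= 4·R1 → [0,0,-9,-2]
  R3 -= 3·R2 → [0,0,0,4]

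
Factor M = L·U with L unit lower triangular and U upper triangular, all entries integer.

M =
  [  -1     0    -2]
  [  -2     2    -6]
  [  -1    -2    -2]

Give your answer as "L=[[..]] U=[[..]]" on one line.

L=[[1,0,0],[2,1,0],[1,-1,1]] U=[[-1,0,-2],[0,2,-2],[0,0,-2]]

  R1 -= 2·R0 → [0,2,-2]
  R2 -= 1·R0 → [0,-2,0]
  R2 -= -1·R1 → [0,0,-2]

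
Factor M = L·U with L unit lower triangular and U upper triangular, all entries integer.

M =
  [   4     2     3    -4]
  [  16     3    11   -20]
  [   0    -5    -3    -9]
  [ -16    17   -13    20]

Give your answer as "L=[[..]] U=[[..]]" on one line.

L=[[1,0,0,0],[4,1,0,0],[0,1,1,0],[-4,-5,3,1]] U=[[4,2,3,-4],[0,-5,-1,-4],[0,0,-2,-5],[0,0,0,-1]]

  R1 -= 4·R0 → [0,-5,-1,-4]
  R2 -= 0·R0 → [0,-5,-3,-9]
  R3 -= -4·R0 → [0,25,-1,4]
  R2 -= 1·R1 → [0,0,-2,-5]
  R3 -= -5·R1 → [0,0,-6,-16]
  R3 -= 3·R2 → [0,0,0,-1]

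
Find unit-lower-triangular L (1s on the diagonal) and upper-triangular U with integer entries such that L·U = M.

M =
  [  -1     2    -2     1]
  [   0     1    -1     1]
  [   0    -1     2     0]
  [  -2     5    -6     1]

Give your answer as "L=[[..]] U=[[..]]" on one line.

L=[[1,0,0,0],[0,1,0,0],[0,-1,1,0],[2,1,-1,1]] U=[[-1,2,-2,1],[0,1,-1,1],[0,0,1,1],[0,0,0,-1]]

  row1 -= 0·row0 → [0,1,-1,1]
  row2 -= 0·row0 → [0,-1,2,0]
  row3 -= 2·row0 → [0,1,-2,-1]
  row2 -= -1·row1 → [0,0,1,1]
  row3 -= 1·row1 → [0,0,-1,-2]
  row3 -= -1·row2 → [0,0,0,-1]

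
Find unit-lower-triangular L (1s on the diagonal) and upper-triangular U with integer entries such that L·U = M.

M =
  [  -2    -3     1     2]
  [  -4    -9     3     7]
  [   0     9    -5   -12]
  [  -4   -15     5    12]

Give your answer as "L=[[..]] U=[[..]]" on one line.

  row1 -= 2·row0 → [0,-3,1,3]
  row2 -= 0·row0 → [0,9,-5,-12]
  row3 -= 2·row0 → [0,-9,3,8]
  row2 -= -3·row1 → [0,0,-2,-3]
  row3 -= 3·row1 → [0,0,0,-1]
  row3 -= 0·row2 → [0,0,0,-1]

L=[[1,0,0,0],[2,1,0,0],[0,-3,1,0],[2,3,0,1]] U=[[-2,-3,1,2],[0,-3,1,3],[0,0,-2,-3],[0,0,0,-1]]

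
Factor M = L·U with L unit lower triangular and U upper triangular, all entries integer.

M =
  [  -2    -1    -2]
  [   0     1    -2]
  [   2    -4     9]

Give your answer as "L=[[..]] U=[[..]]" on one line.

L=[[1,0,0],[0,1,0],[-1,-5,1]] U=[[-2,-1,-2],[0,1,-2],[0,0,-3]]

  r1 -= 0·r0 → [0,1,-2]
  r2 -= -1·r0 → [0,-5,7]
  r2 -= -5·r1 → [0,0,-3]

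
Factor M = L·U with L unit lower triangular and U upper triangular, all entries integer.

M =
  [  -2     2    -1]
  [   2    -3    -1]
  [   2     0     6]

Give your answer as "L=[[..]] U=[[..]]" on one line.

  row1 -= -1·row0 → [0,-1,-2]
  row2 -= -1·row0 → [0,2,5]
  row2 -= -2·row1 → [0,0,1]

L=[[1,0,0],[-1,1,0],[-1,-2,1]] U=[[-2,2,-1],[0,-1,-2],[0,0,1]]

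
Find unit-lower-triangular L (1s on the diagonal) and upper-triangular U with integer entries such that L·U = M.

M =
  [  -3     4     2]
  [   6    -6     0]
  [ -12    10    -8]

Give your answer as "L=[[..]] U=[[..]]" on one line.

  R1 -= -2·R0 → [0,2,4]
  R2 -= 4·R0 → [0,-6,-16]
  R2 -= -3·R1 → [0,0,-4]

L=[[1,0,0],[-2,1,0],[4,-3,1]] U=[[-3,4,2],[0,2,4],[0,0,-4]]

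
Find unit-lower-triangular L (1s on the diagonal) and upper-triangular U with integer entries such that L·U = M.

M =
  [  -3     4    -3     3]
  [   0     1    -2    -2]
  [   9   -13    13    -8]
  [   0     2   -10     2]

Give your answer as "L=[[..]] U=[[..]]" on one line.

  R1 -= 0·R0 → [0,1,-2,-2]
  R2 -= -3·R0 → [0,-1,4,1]
  R3 -= 0·R0 → [0,2,-10,2]
  R2 -= -1·R1 → [0,0,2,-1]
  R3 -= 2·R1 → [0,0,-6,6]
  R3 -= -3·R2 → [0,0,0,3]

L=[[1,0,0,0],[0,1,0,0],[-3,-1,1,0],[0,2,-3,1]] U=[[-3,4,-3,3],[0,1,-2,-2],[0,0,2,-1],[0,0,0,3]]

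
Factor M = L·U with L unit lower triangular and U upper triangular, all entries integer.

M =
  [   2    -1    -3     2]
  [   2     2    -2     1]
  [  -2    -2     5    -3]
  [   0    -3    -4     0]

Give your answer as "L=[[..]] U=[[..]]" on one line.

  R1 -= 1·R0 → [0,3,1,-1]
  R2 -= -1·R0 → [0,-3,2,-1]
  R3 -= 0·R0 → [0,-3,-4,0]
  R2 -= -1·R1 → [0,0,3,-2]
  R3 -= -1·R1 → [0,0,-3,-1]
  R3 -= -1·R2 → [0,0,0,-3]

L=[[1,0,0,0],[1,1,0,0],[-1,-1,1,0],[0,-1,-1,1]] U=[[2,-1,-3,2],[0,3,1,-1],[0,0,3,-2],[0,0,0,-3]]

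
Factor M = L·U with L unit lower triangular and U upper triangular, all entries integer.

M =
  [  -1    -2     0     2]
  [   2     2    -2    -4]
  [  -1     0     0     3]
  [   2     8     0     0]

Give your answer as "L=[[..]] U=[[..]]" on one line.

L=[[1,0,0,0],[-2,1,0,0],[1,-1,1,0],[-2,-2,2,1]] U=[[-1,-2,0,2],[0,-2,-2,0],[0,0,-2,1],[0,0,0,2]]

  row1 -= -2·row0 → [0,-2,-2,0]
  row2 -= 1·row0 → [0,2,0,1]
  row3 -= -2·row0 → [0,4,0,4]
  row2 -= -1·row1 → [0,0,-2,1]
  row3 -= -2·row1 → [0,0,-4,4]
  row3 -= 2·row2 → [0,0,0,2]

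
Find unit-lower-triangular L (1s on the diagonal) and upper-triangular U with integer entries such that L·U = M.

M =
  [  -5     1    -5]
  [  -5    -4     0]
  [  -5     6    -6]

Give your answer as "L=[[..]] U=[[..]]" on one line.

L=[[1,0,0],[1,1,0],[1,-1,1]] U=[[-5,1,-5],[0,-5,5],[0,0,4]]

  row1 -= 1·row0 → [0,-5,5]
  row2 -= 1·row0 → [0,5,-1]
  row2 -= -1·row1 → [0,0,4]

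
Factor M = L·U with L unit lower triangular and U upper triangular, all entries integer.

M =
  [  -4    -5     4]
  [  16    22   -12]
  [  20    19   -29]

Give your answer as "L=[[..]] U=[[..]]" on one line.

  r1 -= -4·r0 → [0,2,4]
  r2 -= -5·r0 → [0,-6,-9]
  r2 -= -3·r1 → [0,0,3]

L=[[1,0,0],[-4,1,0],[-5,-3,1]] U=[[-4,-5,4],[0,2,4],[0,0,3]]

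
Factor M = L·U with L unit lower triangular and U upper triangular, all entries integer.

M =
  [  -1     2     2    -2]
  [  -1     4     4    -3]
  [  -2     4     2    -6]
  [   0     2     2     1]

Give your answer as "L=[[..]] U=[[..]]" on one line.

  r1 -= 1·r0 → [0,2,2,-1]
  r2 -= 2·r0 → [0,0,-2,-2]
  r3 -= 0·r0 → [0,2,2,1]
  r2 -= 0·r1 → [0,0,-2,-2]
  r3 -= 1·r1 → [0,0,0,2]
  r3 -= 0·r2 → [0,0,0,2]

L=[[1,0,0,0],[1,1,0,0],[2,0,1,0],[0,1,0,1]] U=[[-1,2,2,-2],[0,2,2,-1],[0,0,-2,-2],[0,0,0,2]]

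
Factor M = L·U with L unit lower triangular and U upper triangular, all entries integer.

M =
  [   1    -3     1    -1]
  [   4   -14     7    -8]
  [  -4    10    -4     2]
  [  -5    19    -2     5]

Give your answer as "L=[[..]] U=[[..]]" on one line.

  row1 -= 4·row0 → [0,-2,3,-4]
  row2 -= -4·row0 → [0,-2,0,-2]
  row3 -= -5·row0 → [0,4,3,0]
  row2 -= 1·row1 → [0,0,-3,2]
  row3 -= -2·row1 → [0,0,9,-8]
  row3 -= -3·row2 → [0,0,0,-2]

L=[[1,0,0,0],[4,1,0,0],[-4,1,1,0],[-5,-2,-3,1]] U=[[1,-3,1,-1],[0,-2,3,-4],[0,0,-3,2],[0,0,0,-2]]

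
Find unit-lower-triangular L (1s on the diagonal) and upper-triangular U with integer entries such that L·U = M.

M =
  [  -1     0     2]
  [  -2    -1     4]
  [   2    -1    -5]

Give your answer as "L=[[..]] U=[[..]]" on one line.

L=[[1,0,0],[2,1,0],[-2,1,1]] U=[[-1,0,2],[0,-1,0],[0,0,-1]]

  row1 -= 2·row0 → [0,-1,0]
  row2 -= -2·row0 → [0,-1,-1]
  row2 -= 1·row1 → [0,0,-1]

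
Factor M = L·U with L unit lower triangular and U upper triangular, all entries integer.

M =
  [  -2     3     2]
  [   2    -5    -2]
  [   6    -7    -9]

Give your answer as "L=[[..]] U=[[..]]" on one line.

  r1 -= -1·r0 → [0,-2,0]
  r2 -= -3·r0 → [0,2,-3]
  r2 -= -1·r1 → [0,0,-3]

L=[[1,0,0],[-1,1,0],[-3,-1,1]] U=[[-2,3,2],[0,-2,0],[0,0,-3]]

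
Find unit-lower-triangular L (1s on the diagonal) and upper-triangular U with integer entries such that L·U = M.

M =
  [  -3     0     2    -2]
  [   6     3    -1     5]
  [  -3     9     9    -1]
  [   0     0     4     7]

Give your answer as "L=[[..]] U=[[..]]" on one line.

  r1 -= -2·r0 → [0,3,3,1]
  r2 -= 1·r0 → [0,9,7,1]
  r3 -= 0·r0 → [0,0,4,7]
  r2 -= 3·r1 → [0,0,-2,-2]
  r3 -= 0·r1 → [0,0,4,7]
  r3 -= -2·r2 → [0,0,0,3]

L=[[1,0,0,0],[-2,1,0,0],[1,3,1,0],[0,0,-2,1]] U=[[-3,0,2,-2],[0,3,3,1],[0,0,-2,-2],[0,0,0,3]]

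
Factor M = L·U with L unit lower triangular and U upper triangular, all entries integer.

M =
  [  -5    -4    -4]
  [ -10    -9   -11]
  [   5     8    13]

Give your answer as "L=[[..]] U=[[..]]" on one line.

L=[[1,0,0],[2,1,0],[-1,-4,1]] U=[[-5,-4,-4],[0,-1,-3],[0,0,-3]]

  R1 -= 2·R0 → [0,-1,-3]
  R2 -= -1·R0 → [0,4,9]
  R2 -= -4·R1 → [0,0,-3]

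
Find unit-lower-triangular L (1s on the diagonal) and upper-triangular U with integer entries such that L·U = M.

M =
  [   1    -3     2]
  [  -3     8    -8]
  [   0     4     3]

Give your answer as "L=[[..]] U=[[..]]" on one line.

  r1 -= -3·r0 → [0,-1,-2]
  r2 -= 0·r0 → [0,4,3]
  r2 -= -4·r1 → [0,0,-5]

L=[[1,0,0],[-3,1,0],[0,-4,1]] U=[[1,-3,2],[0,-1,-2],[0,0,-5]]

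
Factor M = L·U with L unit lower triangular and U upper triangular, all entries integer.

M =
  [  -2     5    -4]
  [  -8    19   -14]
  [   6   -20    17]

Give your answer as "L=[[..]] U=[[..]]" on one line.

  r1 -= 4·r0 → [0,-1,2]
  r2 -= -3·r0 → [0,-5,5]
  r2 -= 5·r1 → [0,0,-5]

L=[[1,0,0],[4,1,0],[-3,5,1]] U=[[-2,5,-4],[0,-1,2],[0,0,-5]]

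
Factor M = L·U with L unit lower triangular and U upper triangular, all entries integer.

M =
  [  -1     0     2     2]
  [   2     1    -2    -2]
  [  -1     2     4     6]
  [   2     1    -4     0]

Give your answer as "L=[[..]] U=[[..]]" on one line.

  row1 -= -2·row0 → [0,1,2,2]
  row2 -= 1·row0 → [0,2,2,4]
  row3 -= -2·row0 → [0,1,0,4]
  row2 -= 2·row1 → [0,0,-2,0]
  row3 -= 1·row1 → [0,0,-2,2]
  row3 -= 1·row2 → [0,0,0,2]

L=[[1,0,0,0],[-2,1,0,0],[1,2,1,0],[-2,1,1,1]] U=[[-1,0,2,2],[0,1,2,2],[0,0,-2,0],[0,0,0,2]]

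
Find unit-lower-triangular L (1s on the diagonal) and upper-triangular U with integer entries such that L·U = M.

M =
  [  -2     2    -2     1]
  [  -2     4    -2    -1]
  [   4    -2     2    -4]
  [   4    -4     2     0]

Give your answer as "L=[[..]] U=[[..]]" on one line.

L=[[1,0,0,0],[1,1,0,0],[-2,1,1,0],[-2,0,1,1]] U=[[-2,2,-2,1],[0,2,0,-2],[0,0,-2,0],[0,0,0,2]]

  R1 -= 1·R0 → [0,2,0,-2]
  R2 -= -2·R0 → [0,2,-2,-2]
  R3 -= -2·R0 → [0,0,-2,2]
  R2 -= 1·R1 → [0,0,-2,0]
  R3 -= 0·R1 → [0,0,-2,2]
  R3 -= 1·R2 → [0,0,0,2]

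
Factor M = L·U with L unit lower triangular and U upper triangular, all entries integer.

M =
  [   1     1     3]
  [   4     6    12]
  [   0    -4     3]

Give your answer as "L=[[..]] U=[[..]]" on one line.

  R1 -= 4·R0 → [0,2,0]
  R2 -= 0·R0 → [0,-4,3]
  R2 -= -2·R1 → [0,0,3]

L=[[1,0,0],[4,1,0],[0,-2,1]] U=[[1,1,3],[0,2,0],[0,0,3]]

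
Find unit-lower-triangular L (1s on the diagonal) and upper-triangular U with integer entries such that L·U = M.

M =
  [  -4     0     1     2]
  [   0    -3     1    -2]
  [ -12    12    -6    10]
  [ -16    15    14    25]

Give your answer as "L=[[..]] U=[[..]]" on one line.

L=[[1,0,0,0],[0,1,0,0],[3,-4,1,0],[4,-5,-3,1]] U=[[-4,0,1,2],[0,-3,1,-2],[0,0,-5,-4],[0,0,0,-5]]

  R1 -= 0·R0 → [0,-3,1,-2]
  R2 -= 3·R0 → [0,12,-9,4]
  R3 -= 4·R0 → [0,15,10,17]
  R2 -= -4·R1 → [0,0,-5,-4]
  R3 -= -5·R1 → [0,0,15,7]
  R3 -= -3·R2 → [0,0,0,-5]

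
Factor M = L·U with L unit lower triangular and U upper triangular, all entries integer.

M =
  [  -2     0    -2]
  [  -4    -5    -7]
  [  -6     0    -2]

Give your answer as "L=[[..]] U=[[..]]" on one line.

L=[[1,0,0],[2,1,0],[3,0,1]] U=[[-2,0,-2],[0,-5,-3],[0,0,4]]

  R1 -= 2·R0 → [0,-5,-3]
  R2 -= 3·R0 → [0,0,4]
  R2 -= 0·R1 → [0,0,4]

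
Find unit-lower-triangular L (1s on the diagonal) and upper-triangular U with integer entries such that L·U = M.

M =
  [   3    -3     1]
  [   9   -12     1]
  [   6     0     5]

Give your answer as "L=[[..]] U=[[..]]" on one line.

  r1 -= 3·r0 → [0,-3,-2]
  r2 -= 2·r0 → [0,6,3]
  r2 -= -2·r1 → [0,0,-1]

L=[[1,0,0],[3,1,0],[2,-2,1]] U=[[3,-3,1],[0,-3,-2],[0,0,-1]]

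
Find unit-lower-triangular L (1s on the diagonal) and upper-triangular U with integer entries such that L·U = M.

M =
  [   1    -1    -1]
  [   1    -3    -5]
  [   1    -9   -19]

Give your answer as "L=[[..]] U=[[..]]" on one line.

  R1 -= 1·R0 → [0,-2,-4]
  R2 -= 1·R0 → [0,-8,-18]
  R2 -= 4·R1 → [0,0,-2]

L=[[1,0,0],[1,1,0],[1,4,1]] U=[[1,-1,-1],[0,-2,-4],[0,0,-2]]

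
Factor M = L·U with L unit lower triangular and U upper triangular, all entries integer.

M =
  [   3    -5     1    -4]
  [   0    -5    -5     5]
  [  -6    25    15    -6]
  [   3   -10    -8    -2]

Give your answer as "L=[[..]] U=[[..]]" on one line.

L=[[1,0,0,0],[0,1,0,0],[-2,-3,1,0],[1,1,-2,1]] U=[[3,-5,1,-4],[0,-5,-5,5],[0,0,2,1],[0,0,0,-1]]

  r1 -= 0·r0 → [0,-5,-5,5]
  r2 -= -2·r0 → [0,15,17,-14]
  r3 -= 1·r0 → [0,-5,-9,2]
  r2 -= -3·r1 → [0,0,2,1]
  r3 -= 1·r1 → [0,0,-4,-3]
  r3 -= -2·r2 → [0,0,0,-1]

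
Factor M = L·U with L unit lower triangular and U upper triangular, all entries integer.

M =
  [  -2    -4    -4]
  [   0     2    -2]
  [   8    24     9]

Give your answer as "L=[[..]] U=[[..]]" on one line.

  R1 -= 0·R0 → [0,2,-2]
  R2 -= -4·R0 → [0,8,-7]
  R2 -= 4·R1 → [0,0,1]

L=[[1,0,0],[0,1,0],[-4,4,1]] U=[[-2,-4,-4],[0,2,-2],[0,0,1]]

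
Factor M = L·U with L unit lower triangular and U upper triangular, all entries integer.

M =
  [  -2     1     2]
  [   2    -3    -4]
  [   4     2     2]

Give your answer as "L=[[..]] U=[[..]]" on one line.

L=[[1,0,0],[-1,1,0],[-2,-2,1]] U=[[-2,1,2],[0,-2,-2],[0,0,2]]

  row1 -= -1·row0 → [0,-2,-2]
  row2 -= -2·row0 → [0,4,6]
  row2 -= -2·row1 → [0,0,2]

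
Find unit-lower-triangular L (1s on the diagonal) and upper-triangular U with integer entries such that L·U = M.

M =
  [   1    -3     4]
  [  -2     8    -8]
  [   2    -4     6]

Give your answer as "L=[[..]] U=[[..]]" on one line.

  row1 -= -2·row0 → [0,2,0]
  row2 -= 2·row0 → [0,2,-2]
  row2 -= 1·row1 → [0,0,-2]

L=[[1,0,0],[-2,1,0],[2,1,1]] U=[[1,-3,4],[0,2,0],[0,0,-2]]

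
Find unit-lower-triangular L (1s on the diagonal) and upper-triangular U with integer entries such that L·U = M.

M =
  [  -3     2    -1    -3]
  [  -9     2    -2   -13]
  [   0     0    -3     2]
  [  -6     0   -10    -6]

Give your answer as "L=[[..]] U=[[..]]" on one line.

L=[[1,0,0,0],[3,1,0,0],[0,0,1,0],[2,1,3,1]] U=[[-3,2,-1,-3],[0,-4,1,-4],[0,0,-3,2],[0,0,0,-2]]

  R1 -= 3·R0 → [0,-4,1,-4]
  R2 -= 0·R0 → [0,0,-3,2]
  R3 -= 2·R0 → [0,-4,-8,0]
  R2 -= 0·R1 → [0,0,-3,2]
  R3 -= 1·R1 → [0,0,-9,4]
  R3 -= 3·R2 → [0,0,0,-2]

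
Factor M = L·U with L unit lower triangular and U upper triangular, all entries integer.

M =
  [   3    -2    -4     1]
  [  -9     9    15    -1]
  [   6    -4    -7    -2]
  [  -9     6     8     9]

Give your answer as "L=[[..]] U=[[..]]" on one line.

L=[[1,0,0,0],[-3,1,0,0],[2,0,1,0],[-3,0,-4,1]] U=[[3,-2,-4,1],[0,3,3,2],[0,0,1,-4],[0,0,0,-4]]

  row1 -= -3·row0 → [0,3,3,2]
  row2 -= 2·row0 → [0,0,1,-4]
  row3 -= -3·row0 → [0,0,-4,12]
  row2 -= 0·row1 → [0,0,1,-4]
  row3 -= 0·row1 → [0,0,-4,12]
  row3 -= -4·row2 → [0,0,0,-4]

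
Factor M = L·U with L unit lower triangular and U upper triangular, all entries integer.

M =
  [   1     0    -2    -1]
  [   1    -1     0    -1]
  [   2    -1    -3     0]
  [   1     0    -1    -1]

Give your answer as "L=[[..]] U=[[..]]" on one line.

L=[[1,0,0,0],[1,1,0,0],[2,1,1,0],[1,0,-1,1]] U=[[1,0,-2,-1],[0,-1,2,0],[0,0,-1,2],[0,0,0,2]]

  R1 -= 1·R0 → [0,-1,2,0]
  R2 -= 2·R0 → [0,-1,1,2]
  R3 -= 1·R0 → [0,0,1,0]
  R2 -= 1·R1 → [0,0,-1,2]
  R3 -= 0·R1 → [0,0,1,0]
  R3 -= -1·R2 → [0,0,0,2]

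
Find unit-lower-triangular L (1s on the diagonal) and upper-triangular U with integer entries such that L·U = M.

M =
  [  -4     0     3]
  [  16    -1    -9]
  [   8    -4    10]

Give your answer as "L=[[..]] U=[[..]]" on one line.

L=[[1,0,0],[-4,1,0],[-2,4,1]] U=[[-4,0,3],[0,-1,3],[0,0,4]]

  R1 -= -4·R0 → [0,-1,3]
  R2 -= -2·R0 → [0,-4,16]
  R2 -= 4·R1 → [0,0,4]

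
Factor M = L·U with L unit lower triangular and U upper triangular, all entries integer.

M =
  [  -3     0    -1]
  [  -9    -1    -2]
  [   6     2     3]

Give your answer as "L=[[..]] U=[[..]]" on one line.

  R1 -= 3·R0 → [0,-1,1]
  R2 -= -2·R0 → [0,2,1]
  R2 -= -2·R1 → [0,0,3]

L=[[1,0,0],[3,1,0],[-2,-2,1]] U=[[-3,0,-1],[0,-1,1],[0,0,3]]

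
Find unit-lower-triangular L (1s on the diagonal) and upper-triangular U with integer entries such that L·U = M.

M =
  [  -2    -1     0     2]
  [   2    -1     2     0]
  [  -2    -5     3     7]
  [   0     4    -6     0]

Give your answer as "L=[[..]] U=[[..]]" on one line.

  R1 -= -1·R0 → [0,-2,2,2]
  R2 -= 1·R0 → [0,-4,3,5]
  R3 -= 0·R0 → [0,4,-6,0]
  R2 -= 2·R1 → [0,0,-1,1]
  R3 -= -2·R1 → [0,0,-2,4]
  R3 -= 2·R2 → [0,0,0,2]

L=[[1,0,0,0],[-1,1,0,0],[1,2,1,0],[0,-2,2,1]] U=[[-2,-1,0,2],[0,-2,2,2],[0,0,-1,1],[0,0,0,2]]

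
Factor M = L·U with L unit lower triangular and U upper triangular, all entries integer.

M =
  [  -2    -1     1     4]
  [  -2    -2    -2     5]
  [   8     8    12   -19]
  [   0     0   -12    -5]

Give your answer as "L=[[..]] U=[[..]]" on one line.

  row1 -= 1·row0 → [0,-1,-3,1]
  row2 -= -4·row0 → [0,4,16,-3]
  row3 -= 0·row0 → [0,0,-12,-5]
  row2 -= -4·row1 → [0,0,4,1]
  row3 -= 0·row1 → [0,0,-12,-5]
  row3 -= -3·row2 → [0,0,0,-2]

L=[[1,0,0,0],[1,1,0,0],[-4,-4,1,0],[0,0,-3,1]] U=[[-2,-1,1,4],[0,-1,-3,1],[0,0,4,1],[0,0,0,-2]]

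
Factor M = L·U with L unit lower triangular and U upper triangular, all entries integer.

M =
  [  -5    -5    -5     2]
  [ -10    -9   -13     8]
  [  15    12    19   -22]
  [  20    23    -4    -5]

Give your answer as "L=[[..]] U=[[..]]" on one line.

  r1 -= 2·r0 → [0,1,-3,4]
  r2 -= -3·r0 → [0,-3,4,-16]
  r3 -= -4·r0 → [0,3,-24,3]
  r2 -= -3·r1 → [0,0,-5,-4]
  r3 -= 3·r1 → [0,0,-15,-9]
  r3 -= 3·r2 → [0,0,0,3]

L=[[1,0,0,0],[2,1,0,0],[-3,-3,1,0],[-4,3,3,1]] U=[[-5,-5,-5,2],[0,1,-3,4],[0,0,-5,-4],[0,0,0,3]]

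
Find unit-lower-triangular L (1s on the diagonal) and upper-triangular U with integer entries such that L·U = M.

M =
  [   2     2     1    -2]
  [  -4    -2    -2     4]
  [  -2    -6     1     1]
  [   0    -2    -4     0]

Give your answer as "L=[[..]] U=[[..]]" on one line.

  R1 -= -2·R0 → [0,2,0,0]
  R2 -= -1·R0 → [0,-4,2,-1]
  R3 -= 0·R0 → [0,-2,-4,0]
  R2 -= -2·R1 → [0,0,2,-1]
  R3 -= -1·R1 → [0,0,-4,0]
  R3 -= -2·R2 → [0,0,0,-2]

L=[[1,0,0,0],[-2,1,0,0],[-1,-2,1,0],[0,-1,-2,1]] U=[[2,2,1,-2],[0,2,0,0],[0,0,2,-1],[0,0,0,-2]]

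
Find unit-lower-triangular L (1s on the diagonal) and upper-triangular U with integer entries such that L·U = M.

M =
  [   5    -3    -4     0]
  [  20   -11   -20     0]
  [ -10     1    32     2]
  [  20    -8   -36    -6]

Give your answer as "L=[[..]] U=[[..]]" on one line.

  R1 -= 4·R0 → [0,1,-4,0]
  R2 -= -2·R0 → [0,-5,24,2]
  R3 -= 4·R0 → [0,4,-20,-6]
  R2 -= -5·R1 → [0,0,4,2]
  R3 -= 4·R1 → [0,0,-4,-6]
  R3 -= -1·R2 → [0,0,0,-4]

L=[[1,0,0,0],[4,1,0,0],[-2,-5,1,0],[4,4,-1,1]] U=[[5,-3,-4,0],[0,1,-4,0],[0,0,4,2],[0,0,0,-4]]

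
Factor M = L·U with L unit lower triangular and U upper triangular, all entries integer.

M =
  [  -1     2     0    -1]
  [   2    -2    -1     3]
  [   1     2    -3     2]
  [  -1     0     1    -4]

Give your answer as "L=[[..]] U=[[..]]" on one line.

  row1 -= -2·row0 → [0,2,-1,1]
  row2 -= -1·row0 → [0,4,-3,1]
  row3 -= 1·row0 → [0,-2,1,-3]
  row2 -= 2·row1 → [0,0,-1,-1]
  row3 -= -1·row1 → [0,0,0,-2]
  row3 -= 0·row2 → [0,0,0,-2]

L=[[1,0,0,0],[-2,1,0,0],[-1,2,1,0],[1,-1,0,1]] U=[[-1,2,0,-1],[0,2,-1,1],[0,0,-1,-1],[0,0,0,-2]]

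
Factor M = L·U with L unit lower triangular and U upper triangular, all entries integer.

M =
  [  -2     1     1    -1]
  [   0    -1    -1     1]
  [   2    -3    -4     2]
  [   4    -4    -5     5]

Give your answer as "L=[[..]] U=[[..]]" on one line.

  row1 -= 0·row0 → [0,-1,-1,1]
  row2 -= -1·row0 → [0,-2,-3,1]
  row3 -= -2·row0 → [0,-2,-3,3]
  row2 -= 2·row1 → [0,0,-1,-1]
  row3 -= 2·row1 → [0,0,-1,1]
  row3 -= 1·row2 → [0,0,0,2]

L=[[1,0,0,0],[0,1,0,0],[-1,2,1,0],[-2,2,1,1]] U=[[-2,1,1,-1],[0,-1,-1,1],[0,0,-1,-1],[0,0,0,2]]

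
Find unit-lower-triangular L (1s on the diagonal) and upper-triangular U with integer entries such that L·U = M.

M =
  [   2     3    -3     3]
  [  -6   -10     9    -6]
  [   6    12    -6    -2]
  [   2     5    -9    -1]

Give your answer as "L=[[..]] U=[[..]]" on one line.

  row1 -= -3·row0 → [0,-1,0,3]
  row2 -= 3·row0 → [0,3,3,-11]
  row3 -= 1·row0 → [0,2,-6,-4]
  row2 -= -3·row1 → [0,0,3,-2]
  row3 -= -2·row1 → [0,0,-6,2]
  row3 -= -2·row2 → [0,0,0,-2]

L=[[1,0,0,0],[-3,1,0,0],[3,-3,1,0],[1,-2,-2,1]] U=[[2,3,-3,3],[0,-1,0,3],[0,0,3,-2],[0,0,0,-2]]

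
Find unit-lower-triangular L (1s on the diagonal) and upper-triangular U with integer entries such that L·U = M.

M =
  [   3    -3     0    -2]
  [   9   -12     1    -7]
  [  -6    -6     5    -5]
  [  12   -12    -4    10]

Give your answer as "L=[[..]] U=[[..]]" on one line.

L=[[1,0,0,0],[3,1,0,0],[-2,4,1,0],[4,0,-4,1]] U=[[3,-3,0,-2],[0,-3,1,-1],[0,0,1,-5],[0,0,0,-2]]

  R1 -= 3·R0 → [0,-3,1,-1]
  R2 -= -2·R0 → [0,-12,5,-9]
  R3 -= 4·R0 → [0,0,-4,18]
  R2 -= 4·R1 → [0,0,1,-5]
  R3 -= 0·R1 → [0,0,-4,18]
  R3 -= -4·R2 → [0,0,0,-2]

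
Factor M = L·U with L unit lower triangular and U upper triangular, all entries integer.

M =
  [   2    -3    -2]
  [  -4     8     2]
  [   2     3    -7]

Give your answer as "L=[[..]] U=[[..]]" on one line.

L=[[1,0,0],[-2,1,0],[1,3,1]] U=[[2,-3,-2],[0,2,-2],[0,0,1]]

  r1 -= -2·r0 → [0,2,-2]
  r2 -= 1·r0 → [0,6,-5]
  r2 -= 3·r1 → [0,0,1]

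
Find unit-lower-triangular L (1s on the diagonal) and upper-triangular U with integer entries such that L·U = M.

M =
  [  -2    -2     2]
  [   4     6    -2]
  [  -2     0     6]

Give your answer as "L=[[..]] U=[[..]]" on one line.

L=[[1,0,0],[-2,1,0],[1,1,1]] U=[[-2,-2,2],[0,2,2],[0,0,2]]

  row1 -= -2·row0 → [0,2,2]
  row2 -= 1·row0 → [0,2,4]
  row2 -= 1·row1 → [0,0,2]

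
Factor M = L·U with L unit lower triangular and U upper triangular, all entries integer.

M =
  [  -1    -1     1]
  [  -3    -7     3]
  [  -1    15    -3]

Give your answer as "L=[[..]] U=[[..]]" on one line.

L=[[1,0,0],[3,1,0],[1,-4,1]] U=[[-1,-1,1],[0,-4,0],[0,0,-4]]

  row1 -= 3·row0 → [0,-4,0]
  row2 -= 1·row0 → [0,16,-4]
  row2 -= -4·row1 → [0,0,-4]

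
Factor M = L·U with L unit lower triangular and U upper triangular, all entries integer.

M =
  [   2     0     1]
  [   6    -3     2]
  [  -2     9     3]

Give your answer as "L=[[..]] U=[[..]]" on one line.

  row1 -= 3·row0 → [0,-3,-1]
  row2 -= -1·row0 → [0,9,4]
  row2 -= -3·row1 → [0,0,1]

L=[[1,0,0],[3,1,0],[-1,-3,1]] U=[[2,0,1],[0,-3,-1],[0,0,1]]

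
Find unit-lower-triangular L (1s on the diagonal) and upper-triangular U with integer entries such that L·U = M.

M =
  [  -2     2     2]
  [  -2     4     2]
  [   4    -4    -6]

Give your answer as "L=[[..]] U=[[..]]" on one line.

  R1 -= 1·R0 → [0,2,0]
  R2 -= -2·R0 → [0,0,-2]
  R2 -= 0·R1 → [0,0,-2]

L=[[1,0,0],[1,1,0],[-2,0,1]] U=[[-2,2,2],[0,2,0],[0,0,-2]]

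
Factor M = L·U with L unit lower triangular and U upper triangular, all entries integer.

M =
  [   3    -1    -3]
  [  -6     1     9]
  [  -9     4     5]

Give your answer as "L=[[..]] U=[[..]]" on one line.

L=[[1,0,0],[-2,1,0],[-3,-1,1]] U=[[3,-1,-3],[0,-1,3],[0,0,-1]]

  R1 -= -2·R0 → [0,-1,3]
  R2 -= -3·R0 → [0,1,-4]
  R2 -= -1·R1 → [0,0,-1]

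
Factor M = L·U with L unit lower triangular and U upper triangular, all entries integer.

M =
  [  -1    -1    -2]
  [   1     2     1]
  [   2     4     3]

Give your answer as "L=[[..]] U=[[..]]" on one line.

  row1 -= -1·row0 → [0,1,-1]
  row2 -= -2·row0 → [0,2,-1]
  row2 -= 2·row1 → [0,0,1]

L=[[1,0,0],[-1,1,0],[-2,2,1]] U=[[-1,-1,-2],[0,1,-1],[0,0,1]]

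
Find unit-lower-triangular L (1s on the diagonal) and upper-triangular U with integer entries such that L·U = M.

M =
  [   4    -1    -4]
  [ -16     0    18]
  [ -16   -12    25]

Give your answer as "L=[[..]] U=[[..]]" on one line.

  r1 -= -4·r0 → [0,-4,2]
  r2 -= -4·r0 → [0,-16,9]
  r2 -= 4·r1 → [0,0,1]

L=[[1,0,0],[-4,1,0],[-4,4,1]] U=[[4,-1,-4],[0,-4,2],[0,0,1]]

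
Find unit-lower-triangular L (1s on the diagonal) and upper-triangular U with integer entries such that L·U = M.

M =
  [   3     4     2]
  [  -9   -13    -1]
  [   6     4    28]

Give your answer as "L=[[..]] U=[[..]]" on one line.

  r1 -= -3·r0 → [0,-1,5]
  r2 -= 2·r0 → [0,-4,24]
  r2 -= 4·r1 → [0,0,4]

L=[[1,0,0],[-3,1,0],[2,4,1]] U=[[3,4,2],[0,-1,5],[0,0,4]]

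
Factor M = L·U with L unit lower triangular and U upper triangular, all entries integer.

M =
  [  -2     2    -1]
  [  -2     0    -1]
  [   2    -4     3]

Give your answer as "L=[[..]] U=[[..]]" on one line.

L=[[1,0,0],[1,1,0],[-1,1,1]] U=[[-2,2,-1],[0,-2,0],[0,0,2]]

  row1 -= 1·row0 → [0,-2,0]
  row2 -= -1·row0 → [0,-2,2]
  row2 -= 1·row1 → [0,0,2]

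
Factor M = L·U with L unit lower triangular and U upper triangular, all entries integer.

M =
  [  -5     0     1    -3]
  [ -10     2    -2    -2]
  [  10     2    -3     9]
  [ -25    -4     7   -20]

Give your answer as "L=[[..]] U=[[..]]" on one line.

  row1 -= 2·row0 → [0,2,-4,4]
  row2 -= -2·row0 → [0,2,-1,3]
  row3 -= 5·row0 → [0,-4,2,-5]
  row2 -= 1·row1 → [0,0,3,-1]
  row3 -= -2·row1 → [0,0,-6,3]
  row3 -= -2·row2 → [0,0,0,1]

L=[[1,0,0,0],[2,1,0,0],[-2,1,1,0],[5,-2,-2,1]] U=[[-5,0,1,-3],[0,2,-4,4],[0,0,3,-1],[0,0,0,1]]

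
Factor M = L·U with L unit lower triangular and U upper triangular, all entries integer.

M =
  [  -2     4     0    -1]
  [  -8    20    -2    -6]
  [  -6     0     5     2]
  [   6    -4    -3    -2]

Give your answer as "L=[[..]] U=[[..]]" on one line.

  R1 -= 4·R0 → [0,4,-2,-2]
  R2 -= 3·R0 → [0,-12,5,5]
  R3 -= -3·R0 → [0,8,-3,-5]
  R2 -= -3·R1 → [0,0,-1,-1]
  R3 -= 2·R1 → [0,0,1,-1]
  R3 -= -1·R2 → [0,0,0,-2]

L=[[1,0,0,0],[4,1,0,0],[3,-3,1,0],[-3,2,-1,1]] U=[[-2,4,0,-1],[0,4,-2,-2],[0,0,-1,-1],[0,0,0,-2]]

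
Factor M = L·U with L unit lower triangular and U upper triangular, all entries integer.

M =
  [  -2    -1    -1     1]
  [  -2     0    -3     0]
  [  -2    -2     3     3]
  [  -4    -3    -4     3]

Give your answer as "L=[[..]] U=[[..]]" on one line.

L=[[1,0,0,0],[1,1,0,0],[1,-1,1,0],[2,-1,-2,1]] U=[[-2,-1,-1,1],[0,1,-2,-1],[0,0,2,1],[0,0,0,2]]

  R1 -= 1·R0 → [0,1,-2,-1]
  R2 -= 1·R0 → [0,-1,4,2]
  R3 -= 2·R0 → [0,-1,-2,1]
  R2 -= -1·R1 → [0,0,2,1]
  R3 -= -1·R1 → [0,0,-4,0]
  R3 -= -2·R2 → [0,0,0,2]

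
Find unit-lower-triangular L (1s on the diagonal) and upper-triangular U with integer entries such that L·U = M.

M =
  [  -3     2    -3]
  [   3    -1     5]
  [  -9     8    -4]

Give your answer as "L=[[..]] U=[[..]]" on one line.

L=[[1,0,0],[-1,1,0],[3,2,1]] U=[[-3,2,-3],[0,1,2],[0,0,1]]

  r1 -= -1·r0 → [0,1,2]
  r2 -= 3·r0 → [0,2,5]
  r2 -= 2·r1 → [0,0,1]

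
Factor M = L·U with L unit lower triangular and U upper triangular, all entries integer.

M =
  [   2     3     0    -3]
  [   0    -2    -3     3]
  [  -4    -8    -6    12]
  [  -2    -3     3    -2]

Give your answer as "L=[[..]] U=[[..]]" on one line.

L=[[1,0,0,0],[0,1,0,0],[-2,1,1,0],[-1,0,-1,1]] U=[[2,3,0,-3],[0,-2,-3,3],[0,0,-3,3],[0,0,0,-2]]

  r1 -= 0·r0 → [0,-2,-3,3]
  r2 -= -2·r0 → [0,-2,-6,6]
  r3 -= -1·r0 → [0,0,3,-5]
  r2 -= 1·r1 → [0,0,-3,3]
  r3 -= 0·r1 → [0,0,3,-5]
  r3 -= -1·r2 → [0,0,0,-2]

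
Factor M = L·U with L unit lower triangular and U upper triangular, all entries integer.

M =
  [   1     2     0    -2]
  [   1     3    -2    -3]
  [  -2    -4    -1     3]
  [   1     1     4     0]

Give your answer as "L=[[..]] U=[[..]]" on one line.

L=[[1,0,0,0],[1,1,0,0],[-2,0,1,0],[1,-1,-2,1]] U=[[1,2,0,-2],[0,1,-2,-1],[0,0,-1,-1],[0,0,0,-1]]

  R1 -= 1·R0 → [0,1,-2,-1]
  R2 -= -2·R0 → [0,0,-1,-1]
  R3 -= 1·R0 → [0,-1,4,2]
  R2 -= 0·R1 → [0,0,-1,-1]
  R3 -= -1·R1 → [0,0,2,1]
  R3 -= -2·R2 → [0,0,0,-1]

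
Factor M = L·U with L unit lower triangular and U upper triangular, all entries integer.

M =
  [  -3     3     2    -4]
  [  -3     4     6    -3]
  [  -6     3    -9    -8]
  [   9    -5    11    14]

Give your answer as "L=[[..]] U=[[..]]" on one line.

L=[[1,0,0,0],[1,1,0,0],[2,-3,1,0],[-3,4,-1,1]] U=[[-3,3,2,-4],[0,1,4,1],[0,0,-1,3],[0,0,0,1]]

  row1 -= 1·row0 → [0,1,4,1]
  row2 -= 2·row0 → [0,-3,-13,0]
  row3 -= -3·row0 → [0,4,17,2]
  row2 -= -3·row1 → [0,0,-1,3]
  row3 -= 4·row1 → [0,0,1,-2]
  row3 -= -1·row2 → [0,0,0,1]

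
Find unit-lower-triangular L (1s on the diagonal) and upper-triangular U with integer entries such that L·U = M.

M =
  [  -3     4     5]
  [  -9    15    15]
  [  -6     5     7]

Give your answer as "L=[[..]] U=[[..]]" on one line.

  R1 -= 3·R0 → [0,3,0]
  R2 -= 2·R0 → [0,-3,-3]
  R2 -= -1·R1 → [0,0,-3]

L=[[1,0,0],[3,1,0],[2,-1,1]] U=[[-3,4,5],[0,3,0],[0,0,-3]]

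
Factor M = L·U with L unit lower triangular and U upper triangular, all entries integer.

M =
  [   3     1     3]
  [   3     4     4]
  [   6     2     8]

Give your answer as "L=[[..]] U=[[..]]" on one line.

L=[[1,0,0],[1,1,0],[2,0,1]] U=[[3,1,3],[0,3,1],[0,0,2]]

  R1 -= 1·R0 → [0,3,1]
  R2 -= 2·R0 → [0,0,2]
  R2 -= 0·R1 → [0,0,2]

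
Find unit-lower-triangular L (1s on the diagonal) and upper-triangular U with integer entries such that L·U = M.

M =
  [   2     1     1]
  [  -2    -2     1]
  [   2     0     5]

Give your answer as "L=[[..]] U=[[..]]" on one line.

L=[[1,0,0],[-1,1,0],[1,1,1]] U=[[2,1,1],[0,-1,2],[0,0,2]]

  r1 -= -1·r0 → [0,-1,2]
  r2 -= 1·r0 → [0,-1,4]
  r2 -= 1·r1 → [0,0,2]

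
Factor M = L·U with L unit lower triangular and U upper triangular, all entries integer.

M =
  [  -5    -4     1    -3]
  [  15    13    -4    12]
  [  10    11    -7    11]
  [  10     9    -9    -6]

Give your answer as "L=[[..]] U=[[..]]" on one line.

  r1 -= -3·r0 → [0,1,-1,3]
  r2 -= -2·r0 → [0,3,-5,5]
  r3 -= -2·r0 → [0,1,-7,-12]
  r2 -= 3·r1 → [0,0,-2,-4]
  r3 -= 1·r1 → [0,0,-6,-15]
  r3 -= 3·r2 → [0,0,0,-3]

L=[[1,0,0,0],[-3,1,0,0],[-2,3,1,0],[-2,1,3,1]] U=[[-5,-4,1,-3],[0,1,-1,3],[0,0,-2,-4],[0,0,0,-3]]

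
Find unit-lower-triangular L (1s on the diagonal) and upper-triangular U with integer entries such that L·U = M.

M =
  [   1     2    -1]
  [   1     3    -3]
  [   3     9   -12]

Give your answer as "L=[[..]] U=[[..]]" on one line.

  row1 -= 1·row0 → [0,1,-2]
  row2 -= 3·row0 → [0,3,-9]
  row2 -= 3·row1 → [0,0,-3]

L=[[1,0,0],[1,1,0],[3,3,1]] U=[[1,2,-1],[0,1,-2],[0,0,-3]]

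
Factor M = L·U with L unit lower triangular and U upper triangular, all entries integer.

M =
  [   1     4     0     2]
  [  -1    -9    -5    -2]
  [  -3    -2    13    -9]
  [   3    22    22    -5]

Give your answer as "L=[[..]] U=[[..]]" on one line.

L=[[1,0,0,0],[-1,1,0,0],[-3,-2,1,0],[3,-2,4,1]] U=[[1,4,0,2],[0,-5,-5,0],[0,0,3,-3],[0,0,0,1]]

  row1 -= -1·row0 → [0,-5,-5,0]
  row2 -= -3·row0 → [0,10,13,-3]
  row3 -= 3·row0 → [0,10,22,-11]
  row2 -= -2·row1 → [0,0,3,-3]
  row3 -= -2·row1 → [0,0,12,-11]
  row3 -= 4·row2 → [0,0,0,1]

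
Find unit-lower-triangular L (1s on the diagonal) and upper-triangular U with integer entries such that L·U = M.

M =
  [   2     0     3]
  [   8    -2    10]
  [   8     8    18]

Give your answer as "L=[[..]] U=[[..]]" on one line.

  row1 -= 4·row0 → [0,-2,-2]
  row2 -= 4·row0 → [0,8,6]
  row2 -= -4·row1 → [0,0,-2]

L=[[1,0,0],[4,1,0],[4,-4,1]] U=[[2,0,3],[0,-2,-2],[0,0,-2]]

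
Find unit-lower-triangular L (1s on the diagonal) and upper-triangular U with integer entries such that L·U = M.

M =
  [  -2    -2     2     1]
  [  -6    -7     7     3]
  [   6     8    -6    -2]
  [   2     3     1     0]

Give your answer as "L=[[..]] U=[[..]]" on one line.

  row1 -= 3·row0 → [0,-1,1,0]
  row2 -= -3·row0 → [0,2,0,1]
  row3 -= -1·row0 → [0,1,3,1]
  row2 -= -2·row1 → [0,0,2,1]
  row3 -= -1·row1 → [0,0,4,1]
  row3 -= 2·row2 → [0,0,0,-1]

L=[[1,0,0,0],[3,1,0,0],[-3,-2,1,0],[-1,-1,2,1]] U=[[-2,-2,2,1],[0,-1,1,0],[0,0,2,1],[0,0,0,-1]]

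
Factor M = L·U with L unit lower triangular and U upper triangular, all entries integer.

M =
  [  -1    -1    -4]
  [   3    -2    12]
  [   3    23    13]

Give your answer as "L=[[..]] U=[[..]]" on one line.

  R1 -= -3·R0 → [0,-5,0]
  R2 -= -3·R0 → [0,20,1]
  R2 -= -4·R1 → [0,0,1]

L=[[1,0,0],[-3,1,0],[-3,-4,1]] U=[[-1,-1,-4],[0,-5,0],[0,0,1]]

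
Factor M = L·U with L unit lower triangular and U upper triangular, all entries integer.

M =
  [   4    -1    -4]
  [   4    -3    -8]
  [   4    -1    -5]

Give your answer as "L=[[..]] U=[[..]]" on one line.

  row1 -= 1·row0 → [0,-2,-4]
  row2 -= 1·row0 → [0,0,-1]
  row2 -= 0·row1 → [0,0,-1]

L=[[1,0,0],[1,1,0],[1,0,1]] U=[[4,-1,-4],[0,-2,-4],[0,0,-1]]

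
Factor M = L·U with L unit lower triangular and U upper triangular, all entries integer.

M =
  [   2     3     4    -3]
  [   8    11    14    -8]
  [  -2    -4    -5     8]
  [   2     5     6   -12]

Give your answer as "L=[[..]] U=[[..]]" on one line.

L=[[1,0,0,0],[4,1,0,0],[-1,1,1,0],[1,-2,-2,1]] U=[[2,3,4,-3],[0,-1,-2,4],[0,0,1,1],[0,0,0,1]]

  R1 -= 4·R0 → [0,-1,-2,4]
  R2 -= -1·R0 → [0,-1,-1,5]
  R3 -= 1·R0 → [0,2,2,-9]
  R2 -= 1·R1 → [0,0,1,1]
  R3 -= -2·R1 → [0,0,-2,-1]
  R3 -= -2·R2 → [0,0,0,1]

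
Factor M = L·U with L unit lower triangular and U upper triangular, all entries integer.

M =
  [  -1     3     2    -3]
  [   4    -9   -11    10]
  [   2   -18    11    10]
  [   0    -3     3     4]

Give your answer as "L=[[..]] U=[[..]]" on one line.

  row1 -= -4·row0 → [0,3,-3,-2]
  row2 -= -2·row0 → [0,-12,15,4]
  row3 -= 0·row0 → [0,-3,3,4]
  row2 -= -4·row1 → [0,0,3,-4]
  row3 -= -1·row1 → [0,0,0,2]
  row3 -= 0·row2 → [0,0,0,2]

L=[[1,0,0,0],[-4,1,0,0],[-2,-4,1,0],[0,-1,0,1]] U=[[-1,3,2,-3],[0,3,-3,-2],[0,0,3,-4],[0,0,0,2]]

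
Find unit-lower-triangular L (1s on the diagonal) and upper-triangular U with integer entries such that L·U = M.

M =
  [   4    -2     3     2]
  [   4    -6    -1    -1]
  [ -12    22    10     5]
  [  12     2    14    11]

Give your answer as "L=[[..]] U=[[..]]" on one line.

L=[[1,0,0,0],[1,1,0,0],[-3,-4,1,0],[3,-2,-1,1]] U=[[4,-2,3,2],[0,-4,-4,-3],[0,0,3,-1],[0,0,0,-2]]

  row1 -= 1·row0 → [0,-4,-4,-3]
  row2 -= -3·row0 → [0,16,19,11]
  row3 -= 3·row0 → [0,8,5,5]
  row2 -= -4·row1 → [0,0,3,-1]
  row3 -= -2·row1 → [0,0,-3,-1]
  row3 -= -1·row2 → [0,0,0,-2]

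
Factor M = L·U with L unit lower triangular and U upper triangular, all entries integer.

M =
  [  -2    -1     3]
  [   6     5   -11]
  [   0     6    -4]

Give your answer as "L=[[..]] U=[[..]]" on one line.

L=[[1,0,0],[-3,1,0],[0,3,1]] U=[[-2,-1,3],[0,2,-2],[0,0,2]]

  row1 -= -3·row0 → [0,2,-2]
  row2 -= 0·row0 → [0,6,-4]
  row2 -= 3·row1 → [0,0,2]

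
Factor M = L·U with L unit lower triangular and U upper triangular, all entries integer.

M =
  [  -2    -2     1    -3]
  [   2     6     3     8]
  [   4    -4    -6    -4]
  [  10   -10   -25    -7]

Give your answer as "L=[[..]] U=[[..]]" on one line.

L=[[1,0,0,0],[-1,1,0,0],[-2,-2,1,0],[-5,-5,0,1]] U=[[-2,-2,1,-3],[0,4,4,5],[0,0,4,0],[0,0,0,3]]

  R1 -= -1·R0 → [0,4,4,5]
  R2 -= -2·R0 → [0,-8,-4,-10]
  R3 -= -5·R0 → [0,-20,-20,-22]
  R2 -= -2·R1 → [0,0,4,0]
  R3 -= -5·R1 → [0,0,0,3]
  R3 -= 0·R2 → [0,0,0,3]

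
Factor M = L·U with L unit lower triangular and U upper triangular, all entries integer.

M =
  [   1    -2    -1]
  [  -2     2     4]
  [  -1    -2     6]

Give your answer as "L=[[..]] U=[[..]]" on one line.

L=[[1,0,0],[-2,1,0],[-1,2,1]] U=[[1,-2,-1],[0,-2,2],[0,0,1]]

  r1 -= -2·r0 → [0,-2,2]
  r2 -= -1·r0 → [0,-4,5]
  r2 -= 2·r1 → [0,0,1]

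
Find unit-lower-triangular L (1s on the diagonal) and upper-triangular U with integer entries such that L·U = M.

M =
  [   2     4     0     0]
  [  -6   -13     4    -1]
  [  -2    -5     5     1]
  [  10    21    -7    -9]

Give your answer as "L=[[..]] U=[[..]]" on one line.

L=[[1,0,0,0],[-3,1,0,0],[-1,1,1,0],[5,-1,-3,1]] U=[[2,4,0,0],[0,-1,4,-1],[0,0,1,2],[0,0,0,-4]]

  row1 -= -3·row0 → [0,-1,4,-1]
  row2 -= -1·row0 → [0,-1,5,1]
  row3 -= 5·row0 → [0,1,-7,-9]
  row2 -= 1·row1 → [0,0,1,2]
  row3 -= -1·row1 → [0,0,-3,-10]
  row3 -= -3·row2 → [0,0,0,-4]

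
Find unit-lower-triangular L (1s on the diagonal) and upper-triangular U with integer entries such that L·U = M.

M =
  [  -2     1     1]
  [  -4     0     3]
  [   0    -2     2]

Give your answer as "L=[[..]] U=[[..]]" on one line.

  R1 -= 2·R0 → [0,-2,1]
  R2 -= 0·R0 → [0,-2,2]
  R2 -= 1·R1 → [0,0,1]

L=[[1,0,0],[2,1,0],[0,1,1]] U=[[-2,1,1],[0,-2,1],[0,0,1]]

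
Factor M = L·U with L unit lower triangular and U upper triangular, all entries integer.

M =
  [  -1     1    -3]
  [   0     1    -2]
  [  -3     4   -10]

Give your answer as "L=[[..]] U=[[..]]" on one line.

L=[[1,0,0],[0,1,0],[3,1,1]] U=[[-1,1,-3],[0,1,-2],[0,0,1]]

  r1 -= 0·r0 → [0,1,-2]
  r2 -= 3·r0 → [0,1,-1]
  r2 -= 1·r1 → [0,0,1]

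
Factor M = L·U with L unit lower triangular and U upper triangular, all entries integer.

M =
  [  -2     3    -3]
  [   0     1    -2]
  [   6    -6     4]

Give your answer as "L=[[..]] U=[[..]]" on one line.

L=[[1,0,0],[0,1,0],[-3,3,1]] U=[[-2,3,-3],[0,1,-2],[0,0,1]]

  r1 -= 0·r0 → [0,1,-2]
  r2 -= -3·r0 → [0,3,-5]
  r2 -= 3·r1 → [0,0,1]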